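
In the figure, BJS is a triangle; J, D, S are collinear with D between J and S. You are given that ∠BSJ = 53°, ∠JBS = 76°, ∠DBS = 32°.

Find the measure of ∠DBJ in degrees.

∠DBJ = 44°

1. ∠BJS = 51°  [△BJS]
2. ∠BSD = 53°  [D on ray SJ]
3. ∠BDS = 95°  [△BDS]
4. ∠BJD = 51°  [D on ray JS]
5. ∠BDJ = 85°  [linear pair at D on JS]
6. ∠DBJ = 44°  [△BJD]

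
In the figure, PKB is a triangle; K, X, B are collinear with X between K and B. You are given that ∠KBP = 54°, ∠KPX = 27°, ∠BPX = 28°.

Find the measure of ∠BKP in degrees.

1. ∠PBX = 54°  [X on ray BK]
2. ∠BXP = 98°  [△PXB]
3. ∠KXP = 82°  [linear pair at X on KB]
4. ∠PKX = 71°  [△PKX]
5. ∠BKP = 71°  [X on ray KB]

∠BKP = 71°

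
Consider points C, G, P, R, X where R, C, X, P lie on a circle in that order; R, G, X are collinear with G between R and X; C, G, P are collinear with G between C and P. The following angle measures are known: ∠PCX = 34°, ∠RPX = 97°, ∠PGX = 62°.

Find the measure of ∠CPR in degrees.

∠CPR = 28°

1. ∠PRX = 34°  [same arc XP]
2. ∠PGR = 118°  [linear pair at G on RX]
3. ∠CPR = 28°  [△RGP]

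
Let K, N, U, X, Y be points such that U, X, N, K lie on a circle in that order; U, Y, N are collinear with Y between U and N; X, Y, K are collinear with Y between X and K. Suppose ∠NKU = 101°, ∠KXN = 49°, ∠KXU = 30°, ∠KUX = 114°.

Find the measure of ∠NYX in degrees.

∠NYX = 95°

1. ∠KUN = 49°  [same arc NK]
2. ∠UKX = 36°  [△UXK]
3. ∠KYU = 95°  [△UYK]
4. ∠NYX = 95°  [vertical angles at Y]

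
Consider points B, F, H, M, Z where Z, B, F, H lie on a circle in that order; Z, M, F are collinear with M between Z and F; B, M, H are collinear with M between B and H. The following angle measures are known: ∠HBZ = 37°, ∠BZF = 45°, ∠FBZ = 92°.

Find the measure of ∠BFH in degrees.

∠BFH = 80°

1. ∠BMZ = 98°  [△ZMB]
2. ∠BHF = 45°  [same arc BF]
3. ∠BFZ = 43°  [△ZBF]
4. ∠BMF = 82°  [linear pair at M on ZF]
5. ∠FBH = 55°  [△BMF]
6. ∠BFH = 80°  [△BFH]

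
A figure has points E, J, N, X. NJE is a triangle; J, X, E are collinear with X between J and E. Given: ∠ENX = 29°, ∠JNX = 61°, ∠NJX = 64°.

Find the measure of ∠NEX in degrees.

1. ∠JXN = 55°  [△NJX]
2. ∠EXN = 125°  [linear pair at X on JE]
3. ∠NEX = 26°  [△NXE]

∠NEX = 26°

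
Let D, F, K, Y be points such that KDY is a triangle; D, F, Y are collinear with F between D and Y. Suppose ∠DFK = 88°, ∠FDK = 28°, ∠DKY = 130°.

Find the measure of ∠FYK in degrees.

∠FYK = 22°

1. ∠KDY = 28°  [F on ray DY]
2. ∠DYK = 22°  [△KDY]
3. ∠FYK = 22°  [F on ray YD]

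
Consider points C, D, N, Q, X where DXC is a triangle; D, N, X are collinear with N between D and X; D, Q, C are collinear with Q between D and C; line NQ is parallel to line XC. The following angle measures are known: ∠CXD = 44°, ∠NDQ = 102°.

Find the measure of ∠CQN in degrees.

∠CQN = 146°

1. ∠DNQ = 44°  [NQ∥XC, corresponding at N]
2. ∠DQN = 34°  [△DNQ]
3. ∠CQN = 146°  [linear pair at Q on DC]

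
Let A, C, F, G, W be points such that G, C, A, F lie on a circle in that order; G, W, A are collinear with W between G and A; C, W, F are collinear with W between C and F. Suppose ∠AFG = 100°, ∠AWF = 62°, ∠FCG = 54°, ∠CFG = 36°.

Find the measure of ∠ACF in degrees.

1. ∠CWG = 62°  [vertical angles at W]
2. ∠CAG = 36°  [same arc GC]
3. ∠AWC = 118°  [linear pair at W on GA]
4. ∠ACF = 26°  [△CWA]

∠ACF = 26°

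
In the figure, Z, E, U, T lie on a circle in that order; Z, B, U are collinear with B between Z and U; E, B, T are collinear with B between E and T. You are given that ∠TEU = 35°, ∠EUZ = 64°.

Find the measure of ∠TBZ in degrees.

1. ∠TZU = 35°  [same arc UT]
2. ∠ETZ = 64°  [same arc ZE]
3. ∠TBZ = 81°  [△ZBT]

∠TBZ = 81°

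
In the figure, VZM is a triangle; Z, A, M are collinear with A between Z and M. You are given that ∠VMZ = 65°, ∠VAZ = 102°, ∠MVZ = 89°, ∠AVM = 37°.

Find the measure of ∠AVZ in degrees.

1. ∠MZV = 26°  [△VZM]
2. ∠AZV = 26°  [A on ray ZM]
3. ∠AVZ = 52°  [△VZA]

∠AVZ = 52°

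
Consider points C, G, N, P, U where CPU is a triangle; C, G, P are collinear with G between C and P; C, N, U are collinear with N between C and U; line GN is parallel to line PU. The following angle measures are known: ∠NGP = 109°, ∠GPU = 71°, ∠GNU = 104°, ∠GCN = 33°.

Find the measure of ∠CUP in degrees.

1. ∠CPU = 71°  [G on ray PC]
2. ∠PCU = 33°  [G on CP, N on CU]
3. ∠CUP = 76°  [△CPU]

∠CUP = 76°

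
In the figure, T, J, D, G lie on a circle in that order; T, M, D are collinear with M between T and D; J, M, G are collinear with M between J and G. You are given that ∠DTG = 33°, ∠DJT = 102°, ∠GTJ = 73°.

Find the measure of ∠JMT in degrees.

1. ∠DJG = 33°  [same arc DG]
2. ∠DGT = 78°  [cyclic TJDG, opposite ∠J+∠G]
3. ∠GDJ = 107°  [cyclic TJDG, opposite ∠T+∠D]
4. ∠DGJ = 40°  [△JDG]
5. ∠GDT = 69°  [△TDG]
6. ∠DTJ = 40°  [same arc JD]
7. ∠GJT = 69°  [same arc TG]
8. ∠JMT = 71°  [△TMJ]

∠JMT = 71°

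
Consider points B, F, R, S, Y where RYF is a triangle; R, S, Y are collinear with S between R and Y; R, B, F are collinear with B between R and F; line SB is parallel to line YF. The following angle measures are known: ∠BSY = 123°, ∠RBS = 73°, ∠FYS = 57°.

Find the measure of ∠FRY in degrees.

1. ∠BSR = 57°  [linear pair at S on RY]
2. ∠BRS = 50°  [△RSB]
3. ∠FRY = 50°  [S on RY, B on RF]

∠FRY = 50°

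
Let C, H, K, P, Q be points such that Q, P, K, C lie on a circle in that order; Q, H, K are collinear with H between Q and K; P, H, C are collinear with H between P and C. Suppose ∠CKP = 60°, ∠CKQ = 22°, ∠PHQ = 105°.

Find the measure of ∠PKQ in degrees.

1. ∠CQP = 120°  [cyclic QPKC, opposite ∠Q+∠K]
2. ∠CPQ = 22°  [same arc QC]
3. ∠PCQ = 38°  [△QPC]
4. ∠PKQ = 38°  [same arc QP]

∠PKQ = 38°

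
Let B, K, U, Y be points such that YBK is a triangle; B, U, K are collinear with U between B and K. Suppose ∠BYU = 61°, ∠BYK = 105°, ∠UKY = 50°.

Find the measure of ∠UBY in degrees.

1. ∠BKY = 50°  [U on ray KB]
2. ∠KBY = 25°  [△YBK]
3. ∠UBY = 25°  [U on ray BK]

∠UBY = 25°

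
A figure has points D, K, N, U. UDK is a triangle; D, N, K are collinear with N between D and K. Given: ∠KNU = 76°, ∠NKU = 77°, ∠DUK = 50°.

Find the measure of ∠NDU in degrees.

∠NDU = 53°

1. ∠DKU = 77°  [N on ray KD]
2. ∠KDU = 53°  [△UDK]
3. ∠NDU = 53°  [N on ray DK]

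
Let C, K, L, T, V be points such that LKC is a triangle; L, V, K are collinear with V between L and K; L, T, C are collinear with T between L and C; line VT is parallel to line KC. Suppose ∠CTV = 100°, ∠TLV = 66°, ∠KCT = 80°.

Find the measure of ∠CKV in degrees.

1. ∠LTV = 80°  [linear pair at T on LC]
2. ∠LVT = 34°  [△LVT]
3. ∠KVT = 146°  [linear pair at V on LK]
4. ∠CKV = 34°  [VT∥KC, co-interior at K–V]

∠CKV = 34°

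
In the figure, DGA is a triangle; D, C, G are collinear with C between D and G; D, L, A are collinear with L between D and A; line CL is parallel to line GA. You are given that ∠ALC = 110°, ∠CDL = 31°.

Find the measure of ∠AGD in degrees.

∠AGD = 79°

1. ∠CLD = 70°  [linear pair at L on DA]
2. ∠DCL = 79°  [△DCL]
3. ∠AGD = 79°  [CL∥GA, corresponding at C]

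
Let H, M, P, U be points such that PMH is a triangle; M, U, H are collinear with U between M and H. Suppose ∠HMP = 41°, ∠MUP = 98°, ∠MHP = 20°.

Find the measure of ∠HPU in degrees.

∠HPU = 78°

1. ∠HUP = 82°  [linear pair at U on MH]
2. ∠PHU = 20°  [U on ray HM]
3. ∠HPU = 78°  [△PUH]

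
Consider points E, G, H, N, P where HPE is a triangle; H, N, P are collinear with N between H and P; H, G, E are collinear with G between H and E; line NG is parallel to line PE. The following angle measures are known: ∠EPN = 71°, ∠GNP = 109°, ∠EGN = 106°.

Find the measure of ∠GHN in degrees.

1. ∠GNH = 71°  [linear pair at N on HP]
2. ∠HGN = 74°  [linear pair at G on HE]
3. ∠GHN = 35°  [△HNG]

∠GHN = 35°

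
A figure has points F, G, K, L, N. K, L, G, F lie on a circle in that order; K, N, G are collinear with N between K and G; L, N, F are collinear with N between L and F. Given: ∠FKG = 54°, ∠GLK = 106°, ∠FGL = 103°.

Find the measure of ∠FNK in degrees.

1. ∠FLG = 54°  [same arc GF]
2. ∠GFK = 74°  [cyclic KLGF, opposite ∠L+∠F]
3. ∠GFL = 23°  [△LGF]
4. ∠FGK = 52°  [△KGF]
5. ∠FNG = 105°  [△GNF]
6. ∠FNK = 75°  [linear pair at N on KG]

∠FNK = 75°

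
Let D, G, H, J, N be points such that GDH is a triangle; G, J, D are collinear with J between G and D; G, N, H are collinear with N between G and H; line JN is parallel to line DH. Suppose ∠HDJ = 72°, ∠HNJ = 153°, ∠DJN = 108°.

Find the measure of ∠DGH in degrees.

∠DGH = 81°

1. ∠GNJ = 27°  [linear pair at N on GH]
2. ∠GJN = 72°  [linear pair at J on GD]
3. ∠JGN = 81°  [△GJN]
4. ∠DGH = 81°  [J on GD, N on GH]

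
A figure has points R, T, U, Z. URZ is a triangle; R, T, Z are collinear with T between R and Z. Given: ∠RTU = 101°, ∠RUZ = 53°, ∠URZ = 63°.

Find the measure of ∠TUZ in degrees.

∠TUZ = 37°

1. ∠UTZ = 79°  [linear pair at T on RZ]
2. ∠RZU = 64°  [△URZ]
3. ∠TZU = 64°  [T on ray ZR]
4. ∠TUZ = 37°  [△UTZ]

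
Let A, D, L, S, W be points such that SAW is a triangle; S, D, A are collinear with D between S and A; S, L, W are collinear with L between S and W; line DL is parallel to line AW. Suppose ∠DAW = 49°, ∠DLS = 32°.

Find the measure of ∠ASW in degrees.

∠ASW = 99°

1. ∠SAW = 49°  [D on ray AS]
2. ∠AWS = 32°  [DL∥AW, corresponding at L]
3. ∠ASW = 99°  [△SAW]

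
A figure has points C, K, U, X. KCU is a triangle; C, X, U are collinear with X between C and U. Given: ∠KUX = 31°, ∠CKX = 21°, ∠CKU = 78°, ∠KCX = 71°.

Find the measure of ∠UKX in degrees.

∠UKX = 57°

1. ∠CXK = 88°  [△KCX]
2. ∠KXU = 92°  [linear pair at X on CU]
3. ∠UKX = 57°  [△KXU]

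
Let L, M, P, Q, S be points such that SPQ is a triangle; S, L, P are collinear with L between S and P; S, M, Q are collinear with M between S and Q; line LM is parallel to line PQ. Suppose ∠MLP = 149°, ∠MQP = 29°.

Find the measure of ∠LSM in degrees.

∠LSM = 120°

1. ∠MLS = 31°  [linear pair at L on SP]
2. ∠PQS = 29°  [M on ray QS]
3. ∠QPS = 31°  [LM∥PQ, corresponding at L]
4. ∠PSQ = 120°  [△SPQ]
5. ∠LSM = 120°  [L on SP, M on SQ]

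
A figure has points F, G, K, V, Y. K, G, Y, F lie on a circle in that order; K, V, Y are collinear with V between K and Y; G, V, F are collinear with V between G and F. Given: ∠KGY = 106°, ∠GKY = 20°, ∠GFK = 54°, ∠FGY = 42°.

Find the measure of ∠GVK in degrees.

1. ∠GYK = 54°  [△KGY]
2. ∠GVY = 84°  [△GVY]
3. ∠GVK = 96°  [linear pair at V on KY]

∠GVK = 96°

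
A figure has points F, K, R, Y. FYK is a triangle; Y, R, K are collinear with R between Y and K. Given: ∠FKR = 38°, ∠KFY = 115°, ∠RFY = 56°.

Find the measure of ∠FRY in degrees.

1. ∠FKY = 38°  [R on ray KY]
2. ∠FYK = 27°  [△FYK]
3. ∠FYR = 27°  [R on ray YK]
4. ∠FRY = 97°  [△FYR]

∠FRY = 97°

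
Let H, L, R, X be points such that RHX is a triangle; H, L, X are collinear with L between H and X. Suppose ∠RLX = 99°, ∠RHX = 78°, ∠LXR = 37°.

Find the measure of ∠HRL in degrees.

∠HRL = 21°

1. ∠HLR = 81°  [linear pair at L on HX]
2. ∠LHR = 78°  [L on ray HX]
3. ∠HRL = 21°  [△RHL]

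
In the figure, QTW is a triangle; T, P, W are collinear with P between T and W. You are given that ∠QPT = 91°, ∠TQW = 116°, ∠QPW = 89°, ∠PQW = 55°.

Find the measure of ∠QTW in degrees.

1. ∠PWQ = 36°  [△QPW]
2. ∠QWT = 36°  [P on ray WT]
3. ∠QTW = 28°  [△QTW]

∠QTW = 28°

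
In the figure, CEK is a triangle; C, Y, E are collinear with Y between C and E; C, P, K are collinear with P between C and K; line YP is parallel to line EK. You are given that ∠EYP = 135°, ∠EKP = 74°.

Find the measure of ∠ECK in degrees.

1. ∠CYP = 45°  [linear pair at Y on CE]
2. ∠CKE = 74°  [P on ray KC]
3. ∠CEK = 45°  [YP∥EK, corresponding at Y]
4. ∠ECK = 61°  [△CEK]

∠ECK = 61°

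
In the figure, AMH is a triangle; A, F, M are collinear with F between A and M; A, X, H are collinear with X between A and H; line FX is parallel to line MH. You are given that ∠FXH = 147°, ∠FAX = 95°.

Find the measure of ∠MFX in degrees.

∠MFX = 128°

1. ∠AXF = 33°  [linear pair at X on AH]
2. ∠AFX = 52°  [△AFX]
3. ∠MFX = 128°  [linear pair at F on AM]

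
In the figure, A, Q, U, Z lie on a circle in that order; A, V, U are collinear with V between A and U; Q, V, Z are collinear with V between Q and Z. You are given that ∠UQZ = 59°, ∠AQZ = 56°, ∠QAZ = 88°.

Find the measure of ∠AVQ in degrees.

∠AVQ = 95°

1. ∠UAZ = 59°  [same arc UZ]
2. ∠AZQ = 36°  [△AQZ]
3. ∠AVZ = 85°  [△AVZ]
4. ∠QVU = 85°  [vertical angles at V]
5. ∠AVQ = 95°  [linear pair at V on AU]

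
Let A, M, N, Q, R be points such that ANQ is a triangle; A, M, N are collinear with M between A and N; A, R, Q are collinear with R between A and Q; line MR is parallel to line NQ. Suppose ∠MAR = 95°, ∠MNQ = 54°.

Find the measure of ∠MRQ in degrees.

1. ∠NAQ = 95°  [M on AN, R on AQ]
2. ∠ANQ = 54°  [M on ray NA]
3. ∠AQN = 31°  [△ANQ]
4. ∠ARM = 31°  [MR∥NQ, corresponding at R]
5. ∠MRQ = 149°  [linear pair at R on AQ]

∠MRQ = 149°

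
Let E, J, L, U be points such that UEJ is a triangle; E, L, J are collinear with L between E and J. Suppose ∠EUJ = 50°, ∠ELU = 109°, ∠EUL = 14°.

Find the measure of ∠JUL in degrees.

∠JUL = 36°

1. ∠LEU = 57°  [△UEL]
2. ∠JLU = 71°  [linear pair at L on EJ]
3. ∠JEU = 57°  [L on ray EJ]
4. ∠EJU = 73°  [△UEJ]
5. ∠LJU = 73°  [L on ray JE]
6. ∠JUL = 36°  [△ULJ]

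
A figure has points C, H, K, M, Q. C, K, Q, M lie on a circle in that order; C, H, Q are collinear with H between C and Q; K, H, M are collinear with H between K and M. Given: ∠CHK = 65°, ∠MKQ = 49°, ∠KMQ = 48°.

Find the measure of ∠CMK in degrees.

1. ∠MHQ = 65°  [vertical angles at H]
2. ∠MCQ = 49°  [same arc QM]
3. ∠CHM = 115°  [linear pair at H on CQ]
4. ∠CMK = 16°  [△CHM]

∠CMK = 16°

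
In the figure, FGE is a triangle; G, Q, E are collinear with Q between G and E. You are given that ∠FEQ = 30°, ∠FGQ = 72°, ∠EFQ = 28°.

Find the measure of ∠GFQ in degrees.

∠GFQ = 50°

1. ∠EQF = 122°  [△FQE]
2. ∠FQG = 58°  [linear pair at Q on GE]
3. ∠GFQ = 50°  [△FGQ]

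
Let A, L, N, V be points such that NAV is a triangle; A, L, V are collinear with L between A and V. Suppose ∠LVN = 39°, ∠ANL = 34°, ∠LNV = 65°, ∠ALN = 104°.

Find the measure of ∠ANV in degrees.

∠ANV = 99°

1. ∠AVN = 39°  [L on ray VA]
2. ∠LAN = 42°  [△NAL]
3. ∠NAV = 42°  [L on ray AV]
4. ∠ANV = 99°  [△NAV]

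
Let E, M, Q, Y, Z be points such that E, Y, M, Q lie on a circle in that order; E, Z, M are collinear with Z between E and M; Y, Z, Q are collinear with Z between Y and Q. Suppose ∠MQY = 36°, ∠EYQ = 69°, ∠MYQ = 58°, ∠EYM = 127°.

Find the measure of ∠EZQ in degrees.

∠EZQ = 105°

1. ∠EMQ = 69°  [same arc EQ]
2. ∠MZQ = 75°  [△MZQ]
3. ∠EZQ = 105°  [linear pair at Z on EM]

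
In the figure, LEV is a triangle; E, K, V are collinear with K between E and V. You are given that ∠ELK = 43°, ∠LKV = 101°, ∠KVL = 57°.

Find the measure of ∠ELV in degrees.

∠ELV = 65°

1. ∠EKL = 79°  [linear pair at K on EV]
2. ∠EVL = 57°  [K on ray VE]
3. ∠KEL = 58°  [△LEK]
4. ∠LEV = 58°  [K on ray EV]
5. ∠ELV = 65°  [△LEV]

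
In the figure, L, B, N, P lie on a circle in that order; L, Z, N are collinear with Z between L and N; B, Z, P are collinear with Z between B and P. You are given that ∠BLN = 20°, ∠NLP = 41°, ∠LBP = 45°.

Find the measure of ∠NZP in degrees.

∠NZP = 115°

1. ∠BPN = 20°  [same arc BN]
2. ∠LNP = 45°  [same arc LP]
3. ∠NZP = 115°  [△NZP]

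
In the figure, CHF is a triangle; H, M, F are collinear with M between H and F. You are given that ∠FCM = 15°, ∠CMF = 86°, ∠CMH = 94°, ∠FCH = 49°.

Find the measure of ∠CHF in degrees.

∠CHF = 52°

1. ∠CFM = 79°  [△CMF]
2. ∠CFH = 79°  [M on ray FH]
3. ∠CHF = 52°  [△CHF]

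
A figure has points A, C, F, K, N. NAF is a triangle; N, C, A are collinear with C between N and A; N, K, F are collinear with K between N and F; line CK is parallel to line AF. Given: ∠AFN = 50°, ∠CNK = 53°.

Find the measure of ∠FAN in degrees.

∠FAN = 77°

1. ∠CKN = 50°  [CK∥AF, corresponding at K]
2. ∠KCN = 77°  [△NCK]
3. ∠FAN = 77°  [CK∥AF, corresponding at C]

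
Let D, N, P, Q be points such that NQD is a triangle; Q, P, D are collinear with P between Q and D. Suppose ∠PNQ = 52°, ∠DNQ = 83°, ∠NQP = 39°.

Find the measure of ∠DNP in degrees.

1. ∠NPQ = 89°  [△NQP]
2. ∠DQN = 39°  [P on ray QD]
3. ∠DPN = 91°  [linear pair at P on QD]
4. ∠NDQ = 58°  [△NQD]
5. ∠NDP = 58°  [P on ray DQ]
6. ∠DNP = 31°  [△NPD]

∠DNP = 31°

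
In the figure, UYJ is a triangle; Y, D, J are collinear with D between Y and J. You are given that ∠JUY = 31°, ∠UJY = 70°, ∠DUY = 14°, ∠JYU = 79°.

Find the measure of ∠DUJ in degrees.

∠DUJ = 17°

1. ∠DJU = 70°  [D on ray JY]
2. ∠DYU = 79°  [D on ray YJ]
3. ∠UDY = 87°  [△UYD]
4. ∠JDU = 93°  [linear pair at D on YJ]
5. ∠DUJ = 17°  [△UDJ]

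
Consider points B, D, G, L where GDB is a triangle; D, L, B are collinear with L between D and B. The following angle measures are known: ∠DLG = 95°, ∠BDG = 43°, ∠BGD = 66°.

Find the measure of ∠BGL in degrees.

1. ∠BLG = 85°  [linear pair at L on DB]
2. ∠DBG = 71°  [△GDB]
3. ∠GBL = 71°  [L on ray BD]
4. ∠BGL = 24°  [△GLB]

∠BGL = 24°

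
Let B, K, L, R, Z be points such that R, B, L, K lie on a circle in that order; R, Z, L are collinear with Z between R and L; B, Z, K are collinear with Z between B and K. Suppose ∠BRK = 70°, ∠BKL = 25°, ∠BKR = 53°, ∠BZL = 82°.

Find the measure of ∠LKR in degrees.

1. ∠BLK = 110°  [cyclic RBLK, opposite ∠R+∠L]
2. ∠KBR = 57°  [△RBK]
3. ∠KBL = 45°  [△BLK]
4. ∠KLR = 57°  [same arc RK]
5. ∠KRL = 45°  [same arc LK]
6. ∠LKR = 78°  [△RLK]

∠LKR = 78°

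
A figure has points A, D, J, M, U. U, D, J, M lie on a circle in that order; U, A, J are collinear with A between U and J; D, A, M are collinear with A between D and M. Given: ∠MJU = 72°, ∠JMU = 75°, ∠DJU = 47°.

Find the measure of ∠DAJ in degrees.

∠DAJ = 100°

1. ∠MDU = 72°  [same arc UM]
2. ∠JDU = 105°  [cyclic UDJM, opposite ∠D+∠M]
3. ∠DUJ = 28°  [△UDJ]
4. ∠DAU = 80°  [△UAD]
5. ∠DAJ = 100°  [linear pair at A on UJ]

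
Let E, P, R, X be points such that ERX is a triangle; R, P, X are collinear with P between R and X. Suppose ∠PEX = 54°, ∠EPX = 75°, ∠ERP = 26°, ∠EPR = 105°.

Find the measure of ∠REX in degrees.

∠REX = 103°

1. ∠EXP = 51°  [△EPX]
2. ∠ERX = 26°  [P on ray RX]
3. ∠EXR = 51°  [P on ray XR]
4. ∠REX = 103°  [△ERX]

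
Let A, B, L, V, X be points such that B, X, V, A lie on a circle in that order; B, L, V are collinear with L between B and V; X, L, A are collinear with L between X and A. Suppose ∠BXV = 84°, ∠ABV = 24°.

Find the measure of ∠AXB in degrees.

∠AXB = 60°

1. ∠BAV = 96°  [cyclic BXVA, opposite ∠X+∠A]
2. ∠AVB = 60°  [△BVA]
3. ∠AXB = 60°  [same arc BA]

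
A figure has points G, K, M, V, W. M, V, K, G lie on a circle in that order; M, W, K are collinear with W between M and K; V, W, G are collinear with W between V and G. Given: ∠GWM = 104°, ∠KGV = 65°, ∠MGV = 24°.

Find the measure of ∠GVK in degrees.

∠GVK = 52°

1. ∠KWV = 104°  [vertical angles at W]
2. ∠MKV = 24°  [same arc MV]
3. ∠GVK = 52°  [△VWK]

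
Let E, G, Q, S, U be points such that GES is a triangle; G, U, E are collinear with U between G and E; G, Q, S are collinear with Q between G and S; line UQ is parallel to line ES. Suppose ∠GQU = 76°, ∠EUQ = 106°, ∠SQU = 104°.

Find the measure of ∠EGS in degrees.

∠EGS = 30°

1. ∠GUQ = 74°  [linear pair at U on GE]
2. ∠QGU = 30°  [△GUQ]
3. ∠EGS = 30°  [U on GE, Q on GS]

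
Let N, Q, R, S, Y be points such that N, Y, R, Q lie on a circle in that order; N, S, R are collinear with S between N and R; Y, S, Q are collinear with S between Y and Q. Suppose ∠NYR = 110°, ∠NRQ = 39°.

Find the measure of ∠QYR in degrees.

∠QYR = 71°

1. ∠NQR = 70°  [cyclic NYRQ, opposite ∠Y+∠Q]
2. ∠QNR = 71°  [△NRQ]
3. ∠QYR = 71°  [same arc RQ]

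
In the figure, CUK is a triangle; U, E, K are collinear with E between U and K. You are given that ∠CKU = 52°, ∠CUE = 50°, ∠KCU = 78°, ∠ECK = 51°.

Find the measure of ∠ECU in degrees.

∠ECU = 27°

1. ∠CKE = 52°  [E on ray KU]
2. ∠CEK = 77°  [△CEK]
3. ∠CEU = 103°  [linear pair at E on UK]
4. ∠ECU = 27°  [△CUE]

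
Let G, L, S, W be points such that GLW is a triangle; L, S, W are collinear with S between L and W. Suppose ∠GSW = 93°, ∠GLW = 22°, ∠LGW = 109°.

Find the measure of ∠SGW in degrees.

1. ∠GWL = 49°  [△GLW]
2. ∠GWS = 49°  [S on ray WL]
3. ∠SGW = 38°  [△GSW]

∠SGW = 38°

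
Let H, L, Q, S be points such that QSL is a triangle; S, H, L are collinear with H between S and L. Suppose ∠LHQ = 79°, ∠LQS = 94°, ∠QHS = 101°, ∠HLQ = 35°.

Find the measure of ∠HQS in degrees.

1. ∠QLS = 35°  [H on ray LS]
2. ∠LSQ = 51°  [△QSL]
3. ∠HSQ = 51°  [H on ray SL]
4. ∠HQS = 28°  [△QSH]

∠HQS = 28°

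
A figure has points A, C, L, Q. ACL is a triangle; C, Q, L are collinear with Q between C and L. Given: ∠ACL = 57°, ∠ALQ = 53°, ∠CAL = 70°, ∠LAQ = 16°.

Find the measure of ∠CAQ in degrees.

1. ∠ACQ = 57°  [Q on ray CL]
2. ∠AQL = 111°  [△AQL]
3. ∠AQC = 69°  [linear pair at Q on CL]
4. ∠CAQ = 54°  [△ACQ]

∠CAQ = 54°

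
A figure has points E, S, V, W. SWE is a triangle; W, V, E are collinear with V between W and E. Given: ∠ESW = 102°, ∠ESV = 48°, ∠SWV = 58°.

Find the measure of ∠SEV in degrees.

1. ∠EWS = 58°  [V on ray WE]
2. ∠SEW = 20°  [△SWE]
3. ∠SEV = 20°  [V on ray EW]

∠SEV = 20°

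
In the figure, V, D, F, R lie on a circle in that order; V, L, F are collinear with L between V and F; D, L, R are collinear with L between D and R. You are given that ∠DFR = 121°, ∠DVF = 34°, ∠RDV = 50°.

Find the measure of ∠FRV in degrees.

∠FRV = 105°

1. ∠DRF = 34°  [same arc DF]
2. ∠RFV = 50°  [same arc VR]
3. ∠FDR = 25°  [△DFR]
4. ∠FVR = 25°  [same arc FR]
5. ∠FRV = 105°  [△VFR]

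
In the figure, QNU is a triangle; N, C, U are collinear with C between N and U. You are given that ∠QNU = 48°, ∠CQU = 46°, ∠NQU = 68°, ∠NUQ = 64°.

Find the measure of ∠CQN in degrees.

∠CQN = 22°

1. ∠CNQ = 48°  [C on ray NU]
2. ∠CUQ = 64°  [C on ray UN]
3. ∠QCU = 70°  [△QCU]
4. ∠NCQ = 110°  [linear pair at C on NU]
5. ∠CQN = 22°  [△QNC]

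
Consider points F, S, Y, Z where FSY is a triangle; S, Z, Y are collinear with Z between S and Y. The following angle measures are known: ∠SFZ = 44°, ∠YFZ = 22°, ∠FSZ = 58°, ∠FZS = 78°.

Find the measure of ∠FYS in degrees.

1. ∠FZY = 102°  [linear pair at Z on SY]
2. ∠FYZ = 56°  [△FZY]
3. ∠FYS = 56°  [Z on ray YS]

∠FYS = 56°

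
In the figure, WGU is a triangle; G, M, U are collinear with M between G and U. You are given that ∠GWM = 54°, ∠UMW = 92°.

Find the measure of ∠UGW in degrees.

1. ∠GMW = 88°  [linear pair at M on GU]
2. ∠MGW = 38°  [△WGM]
3. ∠UGW = 38°  [M on ray GU]

∠UGW = 38°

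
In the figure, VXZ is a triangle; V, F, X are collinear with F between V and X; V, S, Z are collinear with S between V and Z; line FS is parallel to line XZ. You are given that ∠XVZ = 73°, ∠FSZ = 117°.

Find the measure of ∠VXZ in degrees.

1. ∠FVS = 73°  [F on VX, S on VZ]
2. ∠FSV = 63°  [linear pair at S on VZ]
3. ∠SFV = 44°  [△VFS]
4. ∠VXZ = 44°  [FS∥XZ, corresponding at F]

∠VXZ = 44°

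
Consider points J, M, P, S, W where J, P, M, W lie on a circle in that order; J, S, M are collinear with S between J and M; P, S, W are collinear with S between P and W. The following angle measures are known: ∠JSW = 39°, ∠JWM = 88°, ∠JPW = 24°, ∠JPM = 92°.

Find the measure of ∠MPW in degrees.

∠MPW = 68°

1. ∠JMW = 24°  [same arc JW]
2. ∠MJW = 68°  [△JMW]
3. ∠MPW = 68°  [same arc MW]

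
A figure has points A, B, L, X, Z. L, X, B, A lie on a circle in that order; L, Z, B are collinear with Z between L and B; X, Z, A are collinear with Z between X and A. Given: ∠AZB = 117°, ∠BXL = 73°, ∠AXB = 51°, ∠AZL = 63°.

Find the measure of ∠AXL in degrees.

1. ∠BAL = 107°  [cyclic LXBA, opposite ∠X+∠A]
2. ∠ALB = 51°  [same arc BA]
3. ∠ABL = 22°  [△LBA]
4. ∠AXL = 22°  [same arc LA]

∠AXL = 22°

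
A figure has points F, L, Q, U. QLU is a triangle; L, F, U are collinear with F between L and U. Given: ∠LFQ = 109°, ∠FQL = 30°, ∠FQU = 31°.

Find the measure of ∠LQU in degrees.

1. ∠FLQ = 41°  [△QLF]
2. ∠QFU = 71°  [linear pair at F on LU]
3. ∠FUQ = 78°  [△QFU]
4. ∠QLU = 41°  [F on ray LU]
5. ∠LUQ = 78°  [F on ray UL]
6. ∠LQU = 61°  [△QLU]

∠LQU = 61°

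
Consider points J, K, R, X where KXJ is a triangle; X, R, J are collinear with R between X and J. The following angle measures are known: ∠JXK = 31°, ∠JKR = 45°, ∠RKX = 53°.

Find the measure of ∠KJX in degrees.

∠KJX = 51°

1. ∠KXR = 31°  [R on ray XJ]
2. ∠KRX = 96°  [△KXR]
3. ∠JRK = 84°  [linear pair at R on XJ]
4. ∠KJR = 51°  [△KRJ]
5. ∠KJX = 51°  [R on ray JX]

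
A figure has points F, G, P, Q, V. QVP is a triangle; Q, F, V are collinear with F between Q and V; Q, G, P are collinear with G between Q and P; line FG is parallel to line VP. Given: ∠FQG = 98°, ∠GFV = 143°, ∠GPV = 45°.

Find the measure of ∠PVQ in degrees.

1. ∠PQV = 98°  [F on QV, G on QP]
2. ∠QPV = 45°  [G on ray PQ]
3. ∠PVQ = 37°  [△QVP]

∠PVQ = 37°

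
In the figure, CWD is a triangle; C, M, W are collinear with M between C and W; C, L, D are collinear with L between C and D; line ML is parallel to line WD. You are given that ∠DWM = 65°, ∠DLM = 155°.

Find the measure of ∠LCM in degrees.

1. ∠CWD = 65°  [M on ray WC]
2. ∠CLM = 25°  [linear pair at L on CD]
3. ∠CML = 65°  [ML∥WD, corresponding at M]
4. ∠LCM = 90°  [△CML]

∠LCM = 90°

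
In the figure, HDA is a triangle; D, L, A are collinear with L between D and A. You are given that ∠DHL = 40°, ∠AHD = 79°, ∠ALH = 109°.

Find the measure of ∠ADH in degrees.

1. ∠DLH = 71°  [linear pair at L on DA]
2. ∠HDL = 69°  [△HDL]
3. ∠ADH = 69°  [L on ray DA]

∠ADH = 69°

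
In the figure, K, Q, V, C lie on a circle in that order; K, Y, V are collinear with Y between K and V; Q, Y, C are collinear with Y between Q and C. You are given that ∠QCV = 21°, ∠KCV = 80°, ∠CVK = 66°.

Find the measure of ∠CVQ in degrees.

∠CVQ = 125°

1. ∠CKV = 34°  [△KVC]
2. ∠CQV = 34°  [same arc VC]
3. ∠CVQ = 125°  [△QVC]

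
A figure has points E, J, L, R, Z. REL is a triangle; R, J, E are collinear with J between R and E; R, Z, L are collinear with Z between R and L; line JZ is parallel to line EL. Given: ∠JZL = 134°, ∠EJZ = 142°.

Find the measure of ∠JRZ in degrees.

1. ∠JZR = 46°  [linear pair at Z on RL]
2. ∠RJZ = 38°  [linear pair at J on RE]
3. ∠JRZ = 96°  [△RJZ]

∠JRZ = 96°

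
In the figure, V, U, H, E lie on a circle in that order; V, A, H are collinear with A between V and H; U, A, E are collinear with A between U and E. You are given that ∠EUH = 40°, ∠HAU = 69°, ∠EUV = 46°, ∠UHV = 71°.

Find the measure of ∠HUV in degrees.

1. ∠UAV = 111°  [linear pair at A on VH]
2. ∠HVU = 23°  [△VAU]
3. ∠HUV = 86°  [△VUH]

∠HUV = 86°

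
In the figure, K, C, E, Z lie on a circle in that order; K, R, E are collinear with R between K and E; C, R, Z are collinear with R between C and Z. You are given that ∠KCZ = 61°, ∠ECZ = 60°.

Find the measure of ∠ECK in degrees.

∠ECK = 121°

1. ∠KEZ = 61°  [same arc KZ]
2. ∠EKZ = 60°  [same arc EZ]
3. ∠EZK = 59°  [△KEZ]
4. ∠ECK = 121°  [cyclic KCEZ, opposite ∠C+∠Z]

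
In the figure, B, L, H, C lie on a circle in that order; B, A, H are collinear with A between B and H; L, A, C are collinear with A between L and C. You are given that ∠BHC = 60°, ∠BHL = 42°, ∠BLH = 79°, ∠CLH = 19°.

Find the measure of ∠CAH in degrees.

∠CAH = 61°

1. ∠BLC = 60°  [same arc BC]
2. ∠HBL = 59°  [△BLH]
3. ∠BAL = 61°  [△BAL]
4. ∠CAH = 61°  [vertical angles at A]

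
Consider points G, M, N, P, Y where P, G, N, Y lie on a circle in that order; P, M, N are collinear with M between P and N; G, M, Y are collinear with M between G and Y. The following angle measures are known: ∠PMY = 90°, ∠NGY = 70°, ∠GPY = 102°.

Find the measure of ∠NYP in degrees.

∠NYP = 52°

1. ∠NMY = 90°  [linear pair at M on PN]
2. ∠NPY = 70°  [same arc NY]
3. ∠GNY = 78°  [cyclic PGNY, opposite ∠P+∠N]
4. ∠GYN = 32°  [△GNY]
5. ∠PNY = 58°  [△NMY]
6. ∠NYP = 52°  [△PNY]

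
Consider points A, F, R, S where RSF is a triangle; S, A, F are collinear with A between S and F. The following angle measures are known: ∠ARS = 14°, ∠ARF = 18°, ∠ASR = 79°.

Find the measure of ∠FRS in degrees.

∠FRS = 32°

1. ∠RAS = 87°  [△RSA]
2. ∠FSR = 79°  [A on ray SF]
3. ∠FAR = 93°  [linear pair at A on SF]
4. ∠AFR = 69°  [△RAF]
5. ∠RFS = 69°  [A on ray FS]
6. ∠FRS = 32°  [△RSF]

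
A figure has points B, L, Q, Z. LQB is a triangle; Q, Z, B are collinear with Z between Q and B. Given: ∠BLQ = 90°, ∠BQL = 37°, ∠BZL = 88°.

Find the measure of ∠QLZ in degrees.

∠QLZ = 51°

1. ∠LQZ = 37°  [Z on ray QB]
2. ∠LZQ = 92°  [linear pair at Z on QB]
3. ∠QLZ = 51°  [△LQZ]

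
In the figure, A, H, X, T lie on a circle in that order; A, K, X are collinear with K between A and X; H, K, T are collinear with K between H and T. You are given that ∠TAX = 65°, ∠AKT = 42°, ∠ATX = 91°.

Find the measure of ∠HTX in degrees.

1. ∠AXT = 24°  [△AXT]
2. ∠TKX = 138°  [linear pair at K on AX]
3. ∠HTX = 18°  [△XKT]

∠HTX = 18°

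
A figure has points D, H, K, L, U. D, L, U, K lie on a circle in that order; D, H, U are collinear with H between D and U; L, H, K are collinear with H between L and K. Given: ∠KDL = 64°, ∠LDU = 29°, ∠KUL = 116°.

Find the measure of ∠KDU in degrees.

∠KDU = 35°

1. ∠LKU = 29°  [same arc LU]
2. ∠KLU = 35°  [△LUK]
3. ∠KDU = 35°  [same arc UK]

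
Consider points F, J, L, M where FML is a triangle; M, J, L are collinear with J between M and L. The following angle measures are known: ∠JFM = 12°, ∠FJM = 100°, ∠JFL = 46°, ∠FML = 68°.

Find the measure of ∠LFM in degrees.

1. ∠FJL = 80°  [linear pair at J on ML]
2. ∠FLJ = 54°  [△FJL]
3. ∠FLM = 54°  [J on ray LM]
4. ∠LFM = 58°  [△FML]

∠LFM = 58°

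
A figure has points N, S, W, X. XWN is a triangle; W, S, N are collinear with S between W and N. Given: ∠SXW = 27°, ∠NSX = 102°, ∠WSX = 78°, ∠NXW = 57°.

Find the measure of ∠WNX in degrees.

∠WNX = 48°

1. ∠SWX = 75°  [△XWS]
2. ∠NWX = 75°  [S on ray WN]
3. ∠WNX = 48°  [△XWN]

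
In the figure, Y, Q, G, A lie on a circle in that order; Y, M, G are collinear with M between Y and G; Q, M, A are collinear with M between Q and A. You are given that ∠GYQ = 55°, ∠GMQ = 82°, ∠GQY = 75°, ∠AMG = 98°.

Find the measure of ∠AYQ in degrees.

1. ∠GAQ = 55°  [same arc QG]
2. ∠QGY = 50°  [△YQG]
3. ∠AQG = 48°  [△QMG]
4. ∠AGQ = 77°  [△QGA]
5. ∠AYQ = 103°  [cyclic YQGA, opposite ∠Y+∠G]

∠AYQ = 103°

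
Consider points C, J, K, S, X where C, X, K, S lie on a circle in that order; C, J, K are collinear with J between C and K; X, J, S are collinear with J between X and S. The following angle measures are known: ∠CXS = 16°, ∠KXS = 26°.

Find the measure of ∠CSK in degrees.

1. ∠CKS = 16°  [same arc CS]
2. ∠KCS = 26°  [same arc KS]
3. ∠CSK = 138°  [△CKS]

∠CSK = 138°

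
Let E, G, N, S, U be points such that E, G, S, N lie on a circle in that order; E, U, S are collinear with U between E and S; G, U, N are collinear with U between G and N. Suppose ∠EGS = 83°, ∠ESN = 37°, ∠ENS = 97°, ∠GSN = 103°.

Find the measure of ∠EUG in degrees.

∠EUG = 112°

1. ∠EGN = 37°  [same arc EN]
2. ∠NES = 46°  [△ESN]
3. ∠GEN = 77°  [cyclic EGSN, opposite ∠E+∠S]
4. ∠ENG = 66°  [△EGN]
5. ∠NGS = 46°  [same arc SN]
6. ∠ESG = 66°  [same arc EG]
7. ∠GUS = 68°  [△GUS]
8. ∠EUG = 112°  [linear pair at U on ES]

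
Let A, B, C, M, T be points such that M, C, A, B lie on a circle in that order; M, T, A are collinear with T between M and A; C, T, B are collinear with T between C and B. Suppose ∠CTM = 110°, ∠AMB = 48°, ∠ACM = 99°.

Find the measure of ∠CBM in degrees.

∠CBM = 62°

1. ∠ATB = 110°  [vertical angles at T]
2. ∠BTM = 70°  [linear pair at T on MA]
3. ∠CBM = 62°  [△MTB]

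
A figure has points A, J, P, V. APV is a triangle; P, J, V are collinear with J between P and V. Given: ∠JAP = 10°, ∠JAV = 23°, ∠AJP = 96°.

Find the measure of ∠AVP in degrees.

1. ∠AJV = 84°  [linear pair at J on PV]
2. ∠AVJ = 73°  [△AJV]
3. ∠AVP = 73°  [J on ray VP]

∠AVP = 73°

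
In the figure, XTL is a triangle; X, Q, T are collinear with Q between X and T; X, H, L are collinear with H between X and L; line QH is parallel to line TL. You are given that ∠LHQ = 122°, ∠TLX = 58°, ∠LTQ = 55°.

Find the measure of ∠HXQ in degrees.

∠HXQ = 67°

1. ∠LTX = 55°  [Q on ray TX]
2. ∠LXT = 67°  [△XTL]
3. ∠HXQ = 67°  [Q on XT, H on XL]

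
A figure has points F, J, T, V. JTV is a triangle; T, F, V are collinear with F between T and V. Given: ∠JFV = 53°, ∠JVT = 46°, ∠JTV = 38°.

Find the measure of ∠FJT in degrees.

∠FJT = 15°

1. ∠JFT = 127°  [linear pair at F on TV]
2. ∠FTJ = 38°  [F on ray TV]
3. ∠FJT = 15°  [△JTF]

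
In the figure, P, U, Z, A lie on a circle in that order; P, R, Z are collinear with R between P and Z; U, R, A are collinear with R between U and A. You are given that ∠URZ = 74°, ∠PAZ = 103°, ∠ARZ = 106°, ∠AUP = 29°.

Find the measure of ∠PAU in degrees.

1. ∠PRU = 106°  [linear pair at R on PZ]
2. ∠PUZ = 77°  [cyclic PUZA, opposite ∠U+∠A]
3. ∠UPZ = 45°  [△PRU]
4. ∠PZU = 58°  [△PUZ]
5. ∠PAU = 58°  [same arc PU]

∠PAU = 58°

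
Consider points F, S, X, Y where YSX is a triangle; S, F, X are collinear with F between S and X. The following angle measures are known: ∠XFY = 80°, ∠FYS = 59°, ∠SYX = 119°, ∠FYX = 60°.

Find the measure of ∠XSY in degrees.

1. ∠SFY = 100°  [linear pair at F on SX]
2. ∠FSY = 21°  [△YSF]
3. ∠XSY = 21°  [F on ray SX]

∠XSY = 21°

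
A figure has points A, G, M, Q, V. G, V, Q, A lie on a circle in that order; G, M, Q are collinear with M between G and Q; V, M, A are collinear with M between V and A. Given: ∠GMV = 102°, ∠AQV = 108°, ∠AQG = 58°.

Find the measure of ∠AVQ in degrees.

∠AVQ = 52°

1. ∠AMQ = 102°  [vertical angles at M]
2. ∠QAV = 20°  [△QMA]
3. ∠AVQ = 52°  [△VQA]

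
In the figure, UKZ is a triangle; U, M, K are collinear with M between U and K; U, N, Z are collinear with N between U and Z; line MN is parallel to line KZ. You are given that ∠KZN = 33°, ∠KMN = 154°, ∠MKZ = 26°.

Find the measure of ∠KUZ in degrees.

1. ∠KZU = 33°  [N on ray ZU]
2. ∠UKZ = 26°  [M on ray KU]
3. ∠KUZ = 121°  [△UKZ]

∠KUZ = 121°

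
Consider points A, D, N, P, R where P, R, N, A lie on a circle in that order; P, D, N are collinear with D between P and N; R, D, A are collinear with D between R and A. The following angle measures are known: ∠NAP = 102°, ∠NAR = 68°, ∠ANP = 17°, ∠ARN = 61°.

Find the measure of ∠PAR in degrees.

1. ∠ANR = 51°  [△RNA]
2. ∠ARP = 17°  [same arc PA]
3. ∠APR = 129°  [cyclic PRNA, opposite ∠P+∠N]
4. ∠PAR = 34°  [△PRA]

∠PAR = 34°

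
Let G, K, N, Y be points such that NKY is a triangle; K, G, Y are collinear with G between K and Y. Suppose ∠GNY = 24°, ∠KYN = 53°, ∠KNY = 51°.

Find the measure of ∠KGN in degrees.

1. ∠GYN = 53°  [G on ray YK]
2. ∠NGY = 103°  [△NGY]
3. ∠KGN = 77°  [linear pair at G on KY]

∠KGN = 77°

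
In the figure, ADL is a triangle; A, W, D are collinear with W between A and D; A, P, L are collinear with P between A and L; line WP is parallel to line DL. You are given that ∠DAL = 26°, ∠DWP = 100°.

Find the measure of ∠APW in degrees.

1. ∠PAW = 26°  [W on AD, P on AL]
2. ∠AWP = 80°  [linear pair at W on AD]
3. ∠APW = 74°  [△AWP]

∠APW = 74°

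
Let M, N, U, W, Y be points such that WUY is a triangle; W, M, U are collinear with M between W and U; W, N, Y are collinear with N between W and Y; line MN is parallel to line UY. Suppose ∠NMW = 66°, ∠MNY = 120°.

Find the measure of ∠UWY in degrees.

1. ∠MNW = 60°  [linear pair at N on WY]
2. ∠MWN = 54°  [△WMN]
3. ∠UWY = 54°  [M on WU, N on WY]

∠UWY = 54°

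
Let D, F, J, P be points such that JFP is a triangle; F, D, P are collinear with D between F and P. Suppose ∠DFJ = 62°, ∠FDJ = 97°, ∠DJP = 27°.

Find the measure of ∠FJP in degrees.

∠FJP = 48°

1. ∠JFP = 62°  [D on ray FP]
2. ∠JDP = 83°  [linear pair at D on FP]
3. ∠DPJ = 70°  [△JDP]
4. ∠FPJ = 70°  [D on ray PF]
5. ∠FJP = 48°  [△JFP]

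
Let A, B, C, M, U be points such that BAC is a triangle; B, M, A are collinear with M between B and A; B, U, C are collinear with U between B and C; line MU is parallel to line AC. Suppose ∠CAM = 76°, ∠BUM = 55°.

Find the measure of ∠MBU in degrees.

1. ∠BAC = 76°  [M on ray AB]
2. ∠ACB = 55°  [MU∥AC, corresponding at U]
3. ∠ABC = 49°  [△BAC]
4. ∠MBU = 49°  [M on BA, U on BC]

∠MBU = 49°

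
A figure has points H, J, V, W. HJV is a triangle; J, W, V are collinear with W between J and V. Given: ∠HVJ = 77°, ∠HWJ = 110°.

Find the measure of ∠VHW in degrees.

∠VHW = 33°

1. ∠HVW = 77°  [W on ray VJ]
2. ∠HWV = 70°  [linear pair at W on JV]
3. ∠VHW = 33°  [△HWV]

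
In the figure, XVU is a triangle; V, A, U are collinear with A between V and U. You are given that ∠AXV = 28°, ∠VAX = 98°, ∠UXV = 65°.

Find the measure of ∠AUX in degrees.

1. ∠AVX = 54°  [△XVA]
2. ∠UVX = 54°  [A on ray VU]
3. ∠VUX = 61°  [△XVU]
4. ∠AUX = 61°  [A on ray UV]

∠AUX = 61°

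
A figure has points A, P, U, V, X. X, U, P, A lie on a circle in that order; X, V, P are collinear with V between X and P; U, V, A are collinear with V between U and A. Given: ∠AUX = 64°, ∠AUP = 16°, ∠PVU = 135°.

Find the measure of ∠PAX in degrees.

1. ∠APX = 64°  [same arc XA]
2. ∠AXP = 16°  [same arc PA]
3. ∠PAX = 100°  [△XPA]

∠PAX = 100°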